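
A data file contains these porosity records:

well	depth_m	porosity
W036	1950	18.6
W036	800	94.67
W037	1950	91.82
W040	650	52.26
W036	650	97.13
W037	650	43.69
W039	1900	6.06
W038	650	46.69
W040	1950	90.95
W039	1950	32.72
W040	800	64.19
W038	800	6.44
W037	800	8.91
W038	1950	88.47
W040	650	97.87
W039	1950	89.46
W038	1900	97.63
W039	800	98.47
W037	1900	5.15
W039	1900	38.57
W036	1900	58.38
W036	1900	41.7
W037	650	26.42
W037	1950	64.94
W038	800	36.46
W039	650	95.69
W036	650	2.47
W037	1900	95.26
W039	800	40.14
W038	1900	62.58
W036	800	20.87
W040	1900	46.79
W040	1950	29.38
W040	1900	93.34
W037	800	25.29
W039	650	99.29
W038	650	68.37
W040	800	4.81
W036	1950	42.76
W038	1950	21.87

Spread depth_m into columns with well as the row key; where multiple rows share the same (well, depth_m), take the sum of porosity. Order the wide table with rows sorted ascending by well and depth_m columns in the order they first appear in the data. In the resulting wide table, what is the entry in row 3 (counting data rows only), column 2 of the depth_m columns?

42.90

With rows sorted ascending by well, row 3 is well=W038. depth_m columns in first-appearance order: 1950, 800, 650, 1900; column 2 is 800.
Long rows with well=W038, depth_m=800: 6.44 + 36.46 = 42.90.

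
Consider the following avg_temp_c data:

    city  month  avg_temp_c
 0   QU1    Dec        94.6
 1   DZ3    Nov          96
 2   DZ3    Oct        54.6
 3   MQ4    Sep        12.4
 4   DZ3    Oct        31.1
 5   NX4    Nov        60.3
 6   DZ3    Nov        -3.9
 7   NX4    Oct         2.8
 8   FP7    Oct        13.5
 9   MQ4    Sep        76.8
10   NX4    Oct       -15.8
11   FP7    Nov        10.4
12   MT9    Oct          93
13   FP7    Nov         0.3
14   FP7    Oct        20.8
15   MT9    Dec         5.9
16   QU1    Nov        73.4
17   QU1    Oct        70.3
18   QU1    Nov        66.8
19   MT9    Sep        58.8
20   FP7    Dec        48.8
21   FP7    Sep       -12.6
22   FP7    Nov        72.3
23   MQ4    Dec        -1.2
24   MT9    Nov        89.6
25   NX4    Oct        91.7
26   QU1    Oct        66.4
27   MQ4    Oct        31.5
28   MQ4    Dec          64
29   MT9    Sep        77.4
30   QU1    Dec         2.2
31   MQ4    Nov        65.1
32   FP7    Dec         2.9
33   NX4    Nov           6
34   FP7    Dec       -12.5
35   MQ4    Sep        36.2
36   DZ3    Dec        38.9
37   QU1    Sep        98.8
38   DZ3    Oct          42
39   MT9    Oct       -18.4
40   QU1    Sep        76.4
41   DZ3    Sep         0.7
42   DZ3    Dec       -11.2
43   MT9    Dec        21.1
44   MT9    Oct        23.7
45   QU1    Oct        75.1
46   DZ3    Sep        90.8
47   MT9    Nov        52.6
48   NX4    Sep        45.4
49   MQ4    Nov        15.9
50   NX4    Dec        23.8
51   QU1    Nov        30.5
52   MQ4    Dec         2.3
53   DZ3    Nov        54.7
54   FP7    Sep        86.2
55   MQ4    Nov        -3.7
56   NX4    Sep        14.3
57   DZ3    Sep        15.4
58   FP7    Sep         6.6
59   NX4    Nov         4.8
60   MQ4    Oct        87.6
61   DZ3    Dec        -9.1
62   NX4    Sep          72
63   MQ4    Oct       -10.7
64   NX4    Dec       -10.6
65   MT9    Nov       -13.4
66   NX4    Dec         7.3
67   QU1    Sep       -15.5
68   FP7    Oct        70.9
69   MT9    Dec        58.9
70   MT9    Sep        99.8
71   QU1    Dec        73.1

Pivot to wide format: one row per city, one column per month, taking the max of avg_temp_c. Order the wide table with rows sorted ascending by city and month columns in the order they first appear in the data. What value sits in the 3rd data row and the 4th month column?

With rows sorted ascending by city, row 3 is city=MQ4. month columns in first-appearance order: Dec, Nov, Oct, Sep; column 4 is Sep.
Long rows with city=MQ4, month=Sep: max(12.4, 76.8, 36.2) = 76.8.

76.8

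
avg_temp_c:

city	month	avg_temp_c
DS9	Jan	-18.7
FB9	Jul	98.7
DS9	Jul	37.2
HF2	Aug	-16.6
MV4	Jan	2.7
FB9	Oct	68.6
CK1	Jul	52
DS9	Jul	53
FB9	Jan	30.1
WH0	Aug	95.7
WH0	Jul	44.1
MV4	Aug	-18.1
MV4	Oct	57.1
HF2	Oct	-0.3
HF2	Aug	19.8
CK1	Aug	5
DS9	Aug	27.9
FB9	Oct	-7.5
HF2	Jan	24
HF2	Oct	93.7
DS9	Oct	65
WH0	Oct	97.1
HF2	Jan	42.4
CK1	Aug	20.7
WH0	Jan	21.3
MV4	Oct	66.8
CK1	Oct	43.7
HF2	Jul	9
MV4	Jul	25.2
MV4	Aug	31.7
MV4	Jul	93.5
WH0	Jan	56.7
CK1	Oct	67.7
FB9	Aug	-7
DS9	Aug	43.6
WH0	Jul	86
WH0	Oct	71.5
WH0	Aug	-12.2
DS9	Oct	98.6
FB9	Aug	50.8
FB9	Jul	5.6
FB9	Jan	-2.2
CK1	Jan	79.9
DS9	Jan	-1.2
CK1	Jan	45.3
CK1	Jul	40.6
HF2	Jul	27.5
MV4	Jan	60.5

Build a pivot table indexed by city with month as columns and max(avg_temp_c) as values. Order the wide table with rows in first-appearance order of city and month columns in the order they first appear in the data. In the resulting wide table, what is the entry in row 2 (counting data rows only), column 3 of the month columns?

50.8

With rows in first-appearance order of city, row 2 is city=FB9. month columns in first-appearance order: Jan, Jul, Aug, Oct; column 3 is Aug.
Long rows with city=FB9, month=Aug: max(-7, 50.8) = 50.8.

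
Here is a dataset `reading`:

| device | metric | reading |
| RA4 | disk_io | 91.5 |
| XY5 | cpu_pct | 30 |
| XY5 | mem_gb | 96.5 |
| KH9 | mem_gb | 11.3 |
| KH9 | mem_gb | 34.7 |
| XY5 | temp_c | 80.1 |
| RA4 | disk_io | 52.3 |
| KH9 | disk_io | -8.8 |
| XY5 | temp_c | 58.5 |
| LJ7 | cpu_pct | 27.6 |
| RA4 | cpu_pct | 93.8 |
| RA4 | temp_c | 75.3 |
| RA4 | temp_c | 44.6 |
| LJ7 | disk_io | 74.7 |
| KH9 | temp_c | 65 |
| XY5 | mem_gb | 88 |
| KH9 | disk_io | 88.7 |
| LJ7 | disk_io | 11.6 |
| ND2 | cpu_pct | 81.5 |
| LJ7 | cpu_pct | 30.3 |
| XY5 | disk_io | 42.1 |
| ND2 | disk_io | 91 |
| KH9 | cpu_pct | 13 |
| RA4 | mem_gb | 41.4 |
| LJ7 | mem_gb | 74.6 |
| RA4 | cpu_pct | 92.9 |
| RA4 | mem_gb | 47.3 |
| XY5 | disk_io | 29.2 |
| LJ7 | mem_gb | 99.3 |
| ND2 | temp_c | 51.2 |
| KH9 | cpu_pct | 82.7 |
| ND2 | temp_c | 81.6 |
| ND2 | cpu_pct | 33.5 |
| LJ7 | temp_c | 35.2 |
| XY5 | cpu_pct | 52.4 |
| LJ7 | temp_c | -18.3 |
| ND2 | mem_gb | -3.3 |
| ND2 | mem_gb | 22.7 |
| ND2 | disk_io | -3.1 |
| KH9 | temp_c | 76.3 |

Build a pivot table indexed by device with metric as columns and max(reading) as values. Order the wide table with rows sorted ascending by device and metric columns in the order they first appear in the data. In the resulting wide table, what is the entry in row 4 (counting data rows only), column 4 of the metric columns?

With rows sorted ascending by device, row 4 is device=RA4. metric columns in first-appearance order: disk_io, cpu_pct, mem_gb, temp_c; column 4 is temp_c.
Long rows with device=RA4, metric=temp_c: max(75.3, 44.6) = 75.3.

75.3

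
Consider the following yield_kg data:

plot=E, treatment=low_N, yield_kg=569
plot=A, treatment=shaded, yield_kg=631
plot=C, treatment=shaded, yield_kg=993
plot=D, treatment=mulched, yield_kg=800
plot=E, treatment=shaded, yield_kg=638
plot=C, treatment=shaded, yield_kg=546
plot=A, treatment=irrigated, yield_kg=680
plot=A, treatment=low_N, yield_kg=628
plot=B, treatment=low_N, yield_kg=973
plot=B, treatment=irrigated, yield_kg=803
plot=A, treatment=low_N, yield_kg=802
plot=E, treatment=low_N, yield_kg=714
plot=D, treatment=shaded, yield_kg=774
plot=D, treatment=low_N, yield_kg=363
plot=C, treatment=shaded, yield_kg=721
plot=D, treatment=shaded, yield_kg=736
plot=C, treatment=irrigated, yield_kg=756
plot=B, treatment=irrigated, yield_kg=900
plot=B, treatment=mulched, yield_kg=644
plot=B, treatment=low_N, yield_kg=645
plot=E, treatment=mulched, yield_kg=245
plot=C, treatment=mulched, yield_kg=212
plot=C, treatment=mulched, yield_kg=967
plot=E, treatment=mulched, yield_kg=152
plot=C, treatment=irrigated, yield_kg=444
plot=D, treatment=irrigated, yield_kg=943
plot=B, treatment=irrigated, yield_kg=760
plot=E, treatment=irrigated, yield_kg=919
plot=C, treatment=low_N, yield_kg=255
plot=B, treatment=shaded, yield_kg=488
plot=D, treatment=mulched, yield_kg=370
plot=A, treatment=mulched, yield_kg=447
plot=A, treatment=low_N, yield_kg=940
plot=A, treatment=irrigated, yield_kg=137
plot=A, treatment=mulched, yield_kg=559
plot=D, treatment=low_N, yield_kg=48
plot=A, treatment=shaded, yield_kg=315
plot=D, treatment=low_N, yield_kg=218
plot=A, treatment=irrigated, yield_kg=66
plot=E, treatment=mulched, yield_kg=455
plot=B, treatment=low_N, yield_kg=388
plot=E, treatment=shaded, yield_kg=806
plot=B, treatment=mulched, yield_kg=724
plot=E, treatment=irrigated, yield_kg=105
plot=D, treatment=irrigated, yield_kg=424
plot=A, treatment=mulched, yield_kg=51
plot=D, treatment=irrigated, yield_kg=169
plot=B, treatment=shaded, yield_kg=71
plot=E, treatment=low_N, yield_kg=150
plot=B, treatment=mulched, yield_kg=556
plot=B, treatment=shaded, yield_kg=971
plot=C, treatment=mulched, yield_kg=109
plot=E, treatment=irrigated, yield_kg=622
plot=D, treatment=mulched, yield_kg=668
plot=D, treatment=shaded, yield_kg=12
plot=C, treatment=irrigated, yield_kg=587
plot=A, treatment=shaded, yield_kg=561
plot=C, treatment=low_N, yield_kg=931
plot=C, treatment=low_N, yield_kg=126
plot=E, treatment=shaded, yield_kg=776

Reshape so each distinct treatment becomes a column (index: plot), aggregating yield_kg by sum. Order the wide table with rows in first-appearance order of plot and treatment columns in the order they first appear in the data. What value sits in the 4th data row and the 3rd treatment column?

1838

With rows in first-appearance order of plot, row 4 is plot=D. treatment columns in first-appearance order: low_N, shaded, mulched, irrigated; column 3 is mulched.
Long rows with plot=D, treatment=mulched: 800 + 370 + 668 = 1838.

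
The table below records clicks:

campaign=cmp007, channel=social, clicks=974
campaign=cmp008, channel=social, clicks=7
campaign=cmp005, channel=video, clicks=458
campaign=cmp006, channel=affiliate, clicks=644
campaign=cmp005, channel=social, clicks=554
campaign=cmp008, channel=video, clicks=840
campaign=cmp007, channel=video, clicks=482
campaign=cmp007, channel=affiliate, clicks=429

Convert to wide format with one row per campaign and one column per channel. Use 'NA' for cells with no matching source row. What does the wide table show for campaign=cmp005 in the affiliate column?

NA

No long-format row has campaign=cmp005 and channel=affiliate, so the cell is NA.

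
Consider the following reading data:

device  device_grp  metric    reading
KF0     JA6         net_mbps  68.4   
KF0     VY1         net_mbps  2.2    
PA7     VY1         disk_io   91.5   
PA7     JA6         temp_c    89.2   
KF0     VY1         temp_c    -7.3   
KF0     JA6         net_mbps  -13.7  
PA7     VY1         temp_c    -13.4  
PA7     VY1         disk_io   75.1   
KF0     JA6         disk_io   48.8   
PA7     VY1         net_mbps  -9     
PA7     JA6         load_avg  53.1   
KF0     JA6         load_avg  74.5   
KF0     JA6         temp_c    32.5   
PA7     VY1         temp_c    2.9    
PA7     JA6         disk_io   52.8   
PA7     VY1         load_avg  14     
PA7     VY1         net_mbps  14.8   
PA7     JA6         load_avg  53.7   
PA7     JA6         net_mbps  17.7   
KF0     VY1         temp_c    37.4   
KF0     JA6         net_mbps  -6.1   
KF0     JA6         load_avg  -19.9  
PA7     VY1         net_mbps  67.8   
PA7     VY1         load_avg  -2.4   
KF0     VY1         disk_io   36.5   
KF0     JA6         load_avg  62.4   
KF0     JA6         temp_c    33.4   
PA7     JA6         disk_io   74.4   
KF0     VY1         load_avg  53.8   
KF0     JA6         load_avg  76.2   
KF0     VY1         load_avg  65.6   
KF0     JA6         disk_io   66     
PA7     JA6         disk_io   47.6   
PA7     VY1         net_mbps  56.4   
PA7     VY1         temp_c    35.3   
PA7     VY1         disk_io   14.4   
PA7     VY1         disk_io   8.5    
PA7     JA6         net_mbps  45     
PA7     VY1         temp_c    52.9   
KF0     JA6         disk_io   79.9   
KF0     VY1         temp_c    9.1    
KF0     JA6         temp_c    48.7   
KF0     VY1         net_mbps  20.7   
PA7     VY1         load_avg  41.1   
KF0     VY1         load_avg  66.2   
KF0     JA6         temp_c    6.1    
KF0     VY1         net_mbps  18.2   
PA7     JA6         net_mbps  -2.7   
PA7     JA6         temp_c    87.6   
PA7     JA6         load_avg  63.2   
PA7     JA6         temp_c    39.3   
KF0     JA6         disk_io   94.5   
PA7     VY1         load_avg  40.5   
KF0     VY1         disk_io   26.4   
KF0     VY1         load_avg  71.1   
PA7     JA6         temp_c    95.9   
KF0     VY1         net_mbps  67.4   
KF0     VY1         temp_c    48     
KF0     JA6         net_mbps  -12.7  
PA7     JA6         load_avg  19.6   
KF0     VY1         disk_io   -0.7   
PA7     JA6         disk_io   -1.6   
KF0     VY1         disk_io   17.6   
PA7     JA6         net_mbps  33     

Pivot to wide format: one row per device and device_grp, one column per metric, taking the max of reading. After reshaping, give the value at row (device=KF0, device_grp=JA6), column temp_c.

Rows with device=KF0, device_grp=JA6 and metric=temp_c: reading values are 32.5, 33.4, 48.7, 6.1.
max(32.5, 33.4, 48.7, 6.1) = 48.7.

48.7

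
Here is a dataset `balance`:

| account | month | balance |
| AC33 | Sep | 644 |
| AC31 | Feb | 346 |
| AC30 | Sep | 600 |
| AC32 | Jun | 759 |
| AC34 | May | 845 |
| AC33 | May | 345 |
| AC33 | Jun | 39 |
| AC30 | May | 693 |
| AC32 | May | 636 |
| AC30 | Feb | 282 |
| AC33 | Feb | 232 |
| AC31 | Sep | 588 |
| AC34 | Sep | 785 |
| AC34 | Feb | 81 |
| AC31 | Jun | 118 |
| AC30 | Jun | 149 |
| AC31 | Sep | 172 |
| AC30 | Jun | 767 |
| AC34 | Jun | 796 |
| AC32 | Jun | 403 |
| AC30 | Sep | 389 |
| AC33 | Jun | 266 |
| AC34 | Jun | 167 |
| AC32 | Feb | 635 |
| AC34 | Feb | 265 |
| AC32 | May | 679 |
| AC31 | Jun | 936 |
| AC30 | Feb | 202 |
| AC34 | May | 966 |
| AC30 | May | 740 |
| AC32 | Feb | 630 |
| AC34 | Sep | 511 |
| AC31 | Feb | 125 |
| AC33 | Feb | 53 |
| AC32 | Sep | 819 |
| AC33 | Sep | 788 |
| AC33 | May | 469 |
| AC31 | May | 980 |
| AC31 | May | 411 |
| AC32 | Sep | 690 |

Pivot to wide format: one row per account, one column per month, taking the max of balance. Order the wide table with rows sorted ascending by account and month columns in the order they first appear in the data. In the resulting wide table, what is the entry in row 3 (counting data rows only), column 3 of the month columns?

759

With rows sorted ascending by account, row 3 is account=AC32. month columns in first-appearance order: Sep, Feb, Jun, May; column 3 is Jun.
Long rows with account=AC32, month=Jun: max(759, 403) = 759.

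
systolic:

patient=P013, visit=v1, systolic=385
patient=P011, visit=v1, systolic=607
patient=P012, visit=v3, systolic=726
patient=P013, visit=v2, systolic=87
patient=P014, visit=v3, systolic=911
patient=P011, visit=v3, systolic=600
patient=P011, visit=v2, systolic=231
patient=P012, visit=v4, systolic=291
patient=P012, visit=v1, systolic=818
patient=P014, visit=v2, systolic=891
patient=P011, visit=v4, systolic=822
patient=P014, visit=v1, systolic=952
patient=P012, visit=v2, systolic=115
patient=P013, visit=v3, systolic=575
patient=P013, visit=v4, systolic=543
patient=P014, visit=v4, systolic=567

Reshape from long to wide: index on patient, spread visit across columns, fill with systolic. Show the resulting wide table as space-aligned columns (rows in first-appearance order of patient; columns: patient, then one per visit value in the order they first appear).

patient  v1   v3   v2   v4 
P013     385  575  87   543
P011     607  600  231  822
P012     818  726  115  291
P014     952  911  891  567

Columns: patient plus the 4 distinct visit values (v1, v3, v2, v4).
For example, row P013 column v1 takes systolic=385 from the long row (P013, v1).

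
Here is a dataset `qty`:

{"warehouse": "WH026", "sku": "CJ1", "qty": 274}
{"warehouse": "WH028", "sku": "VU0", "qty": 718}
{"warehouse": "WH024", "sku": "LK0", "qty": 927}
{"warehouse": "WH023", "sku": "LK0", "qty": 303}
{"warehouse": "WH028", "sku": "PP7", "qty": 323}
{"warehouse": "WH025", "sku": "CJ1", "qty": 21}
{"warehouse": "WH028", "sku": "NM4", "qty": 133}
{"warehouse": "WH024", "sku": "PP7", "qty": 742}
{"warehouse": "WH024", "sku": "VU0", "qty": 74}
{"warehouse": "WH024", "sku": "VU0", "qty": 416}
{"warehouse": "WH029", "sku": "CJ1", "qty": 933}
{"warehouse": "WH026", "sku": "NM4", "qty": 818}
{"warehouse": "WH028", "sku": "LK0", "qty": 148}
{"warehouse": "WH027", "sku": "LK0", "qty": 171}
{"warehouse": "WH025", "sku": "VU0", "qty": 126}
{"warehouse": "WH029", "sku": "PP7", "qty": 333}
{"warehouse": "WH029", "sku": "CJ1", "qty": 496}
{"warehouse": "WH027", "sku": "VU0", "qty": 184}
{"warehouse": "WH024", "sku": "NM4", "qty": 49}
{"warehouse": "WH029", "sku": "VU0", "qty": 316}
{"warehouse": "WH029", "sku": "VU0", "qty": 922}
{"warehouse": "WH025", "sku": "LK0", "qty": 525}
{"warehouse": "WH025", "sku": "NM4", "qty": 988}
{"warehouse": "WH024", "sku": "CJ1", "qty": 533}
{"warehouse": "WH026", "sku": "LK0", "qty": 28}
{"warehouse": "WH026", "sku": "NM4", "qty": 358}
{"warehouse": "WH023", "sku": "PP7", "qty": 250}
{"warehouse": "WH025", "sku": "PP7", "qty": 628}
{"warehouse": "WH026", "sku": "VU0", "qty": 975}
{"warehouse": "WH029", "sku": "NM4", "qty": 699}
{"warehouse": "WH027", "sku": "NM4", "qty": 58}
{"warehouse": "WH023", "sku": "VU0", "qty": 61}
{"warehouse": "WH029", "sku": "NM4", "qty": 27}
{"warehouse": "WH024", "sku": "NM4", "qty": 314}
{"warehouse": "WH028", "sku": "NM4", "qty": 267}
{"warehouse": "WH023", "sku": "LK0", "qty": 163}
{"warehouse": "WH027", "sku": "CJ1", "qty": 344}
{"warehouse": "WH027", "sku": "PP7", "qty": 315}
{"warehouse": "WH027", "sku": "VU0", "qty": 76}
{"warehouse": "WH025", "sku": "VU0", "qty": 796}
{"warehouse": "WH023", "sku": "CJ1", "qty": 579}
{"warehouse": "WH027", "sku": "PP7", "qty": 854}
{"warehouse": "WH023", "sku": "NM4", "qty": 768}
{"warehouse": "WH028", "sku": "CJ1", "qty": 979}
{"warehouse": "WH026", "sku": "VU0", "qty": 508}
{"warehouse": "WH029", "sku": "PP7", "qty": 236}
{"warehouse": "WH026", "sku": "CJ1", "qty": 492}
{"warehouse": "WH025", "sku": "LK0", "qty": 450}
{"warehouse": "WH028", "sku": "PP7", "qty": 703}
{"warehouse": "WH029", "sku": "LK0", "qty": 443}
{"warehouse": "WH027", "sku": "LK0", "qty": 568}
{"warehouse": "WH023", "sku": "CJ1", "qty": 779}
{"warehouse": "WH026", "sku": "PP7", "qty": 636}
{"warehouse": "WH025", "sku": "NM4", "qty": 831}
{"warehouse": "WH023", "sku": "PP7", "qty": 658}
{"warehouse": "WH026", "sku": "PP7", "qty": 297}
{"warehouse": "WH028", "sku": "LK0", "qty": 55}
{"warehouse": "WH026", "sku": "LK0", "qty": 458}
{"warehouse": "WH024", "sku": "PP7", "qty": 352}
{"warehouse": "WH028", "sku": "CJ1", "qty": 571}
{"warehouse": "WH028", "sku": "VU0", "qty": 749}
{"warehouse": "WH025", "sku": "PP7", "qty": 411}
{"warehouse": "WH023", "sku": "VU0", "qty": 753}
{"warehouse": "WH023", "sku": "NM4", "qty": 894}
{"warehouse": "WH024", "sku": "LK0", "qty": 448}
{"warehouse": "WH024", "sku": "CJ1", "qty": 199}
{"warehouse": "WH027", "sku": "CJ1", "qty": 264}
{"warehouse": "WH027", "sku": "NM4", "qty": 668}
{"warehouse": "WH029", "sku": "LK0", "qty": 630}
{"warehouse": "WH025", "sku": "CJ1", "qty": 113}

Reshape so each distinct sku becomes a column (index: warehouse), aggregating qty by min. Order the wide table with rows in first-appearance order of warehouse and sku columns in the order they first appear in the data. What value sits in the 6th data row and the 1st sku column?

496

With rows in first-appearance order of warehouse, row 6 is warehouse=WH029. sku columns in first-appearance order: CJ1, VU0, LK0, PP7, NM4; column 1 is CJ1.
Long rows with warehouse=WH029, sku=CJ1: min(933, 496) = 496.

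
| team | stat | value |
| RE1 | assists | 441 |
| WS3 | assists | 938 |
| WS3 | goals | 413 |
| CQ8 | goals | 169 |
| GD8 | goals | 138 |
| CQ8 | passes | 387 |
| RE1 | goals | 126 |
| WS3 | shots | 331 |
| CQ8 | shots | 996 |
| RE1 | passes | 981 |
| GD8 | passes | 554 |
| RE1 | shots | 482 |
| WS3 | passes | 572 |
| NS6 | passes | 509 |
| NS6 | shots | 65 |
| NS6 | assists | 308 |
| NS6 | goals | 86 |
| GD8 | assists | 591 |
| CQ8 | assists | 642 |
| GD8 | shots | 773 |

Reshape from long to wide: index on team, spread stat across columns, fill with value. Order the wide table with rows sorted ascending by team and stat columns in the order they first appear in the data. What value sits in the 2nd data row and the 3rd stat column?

With rows sorted ascending by team, row 2 is team=GD8. stat columns in first-appearance order: assists, goals, passes, shots; column 3 is passes.
Long rows with team=GD8, stat=passes: value = 554.

554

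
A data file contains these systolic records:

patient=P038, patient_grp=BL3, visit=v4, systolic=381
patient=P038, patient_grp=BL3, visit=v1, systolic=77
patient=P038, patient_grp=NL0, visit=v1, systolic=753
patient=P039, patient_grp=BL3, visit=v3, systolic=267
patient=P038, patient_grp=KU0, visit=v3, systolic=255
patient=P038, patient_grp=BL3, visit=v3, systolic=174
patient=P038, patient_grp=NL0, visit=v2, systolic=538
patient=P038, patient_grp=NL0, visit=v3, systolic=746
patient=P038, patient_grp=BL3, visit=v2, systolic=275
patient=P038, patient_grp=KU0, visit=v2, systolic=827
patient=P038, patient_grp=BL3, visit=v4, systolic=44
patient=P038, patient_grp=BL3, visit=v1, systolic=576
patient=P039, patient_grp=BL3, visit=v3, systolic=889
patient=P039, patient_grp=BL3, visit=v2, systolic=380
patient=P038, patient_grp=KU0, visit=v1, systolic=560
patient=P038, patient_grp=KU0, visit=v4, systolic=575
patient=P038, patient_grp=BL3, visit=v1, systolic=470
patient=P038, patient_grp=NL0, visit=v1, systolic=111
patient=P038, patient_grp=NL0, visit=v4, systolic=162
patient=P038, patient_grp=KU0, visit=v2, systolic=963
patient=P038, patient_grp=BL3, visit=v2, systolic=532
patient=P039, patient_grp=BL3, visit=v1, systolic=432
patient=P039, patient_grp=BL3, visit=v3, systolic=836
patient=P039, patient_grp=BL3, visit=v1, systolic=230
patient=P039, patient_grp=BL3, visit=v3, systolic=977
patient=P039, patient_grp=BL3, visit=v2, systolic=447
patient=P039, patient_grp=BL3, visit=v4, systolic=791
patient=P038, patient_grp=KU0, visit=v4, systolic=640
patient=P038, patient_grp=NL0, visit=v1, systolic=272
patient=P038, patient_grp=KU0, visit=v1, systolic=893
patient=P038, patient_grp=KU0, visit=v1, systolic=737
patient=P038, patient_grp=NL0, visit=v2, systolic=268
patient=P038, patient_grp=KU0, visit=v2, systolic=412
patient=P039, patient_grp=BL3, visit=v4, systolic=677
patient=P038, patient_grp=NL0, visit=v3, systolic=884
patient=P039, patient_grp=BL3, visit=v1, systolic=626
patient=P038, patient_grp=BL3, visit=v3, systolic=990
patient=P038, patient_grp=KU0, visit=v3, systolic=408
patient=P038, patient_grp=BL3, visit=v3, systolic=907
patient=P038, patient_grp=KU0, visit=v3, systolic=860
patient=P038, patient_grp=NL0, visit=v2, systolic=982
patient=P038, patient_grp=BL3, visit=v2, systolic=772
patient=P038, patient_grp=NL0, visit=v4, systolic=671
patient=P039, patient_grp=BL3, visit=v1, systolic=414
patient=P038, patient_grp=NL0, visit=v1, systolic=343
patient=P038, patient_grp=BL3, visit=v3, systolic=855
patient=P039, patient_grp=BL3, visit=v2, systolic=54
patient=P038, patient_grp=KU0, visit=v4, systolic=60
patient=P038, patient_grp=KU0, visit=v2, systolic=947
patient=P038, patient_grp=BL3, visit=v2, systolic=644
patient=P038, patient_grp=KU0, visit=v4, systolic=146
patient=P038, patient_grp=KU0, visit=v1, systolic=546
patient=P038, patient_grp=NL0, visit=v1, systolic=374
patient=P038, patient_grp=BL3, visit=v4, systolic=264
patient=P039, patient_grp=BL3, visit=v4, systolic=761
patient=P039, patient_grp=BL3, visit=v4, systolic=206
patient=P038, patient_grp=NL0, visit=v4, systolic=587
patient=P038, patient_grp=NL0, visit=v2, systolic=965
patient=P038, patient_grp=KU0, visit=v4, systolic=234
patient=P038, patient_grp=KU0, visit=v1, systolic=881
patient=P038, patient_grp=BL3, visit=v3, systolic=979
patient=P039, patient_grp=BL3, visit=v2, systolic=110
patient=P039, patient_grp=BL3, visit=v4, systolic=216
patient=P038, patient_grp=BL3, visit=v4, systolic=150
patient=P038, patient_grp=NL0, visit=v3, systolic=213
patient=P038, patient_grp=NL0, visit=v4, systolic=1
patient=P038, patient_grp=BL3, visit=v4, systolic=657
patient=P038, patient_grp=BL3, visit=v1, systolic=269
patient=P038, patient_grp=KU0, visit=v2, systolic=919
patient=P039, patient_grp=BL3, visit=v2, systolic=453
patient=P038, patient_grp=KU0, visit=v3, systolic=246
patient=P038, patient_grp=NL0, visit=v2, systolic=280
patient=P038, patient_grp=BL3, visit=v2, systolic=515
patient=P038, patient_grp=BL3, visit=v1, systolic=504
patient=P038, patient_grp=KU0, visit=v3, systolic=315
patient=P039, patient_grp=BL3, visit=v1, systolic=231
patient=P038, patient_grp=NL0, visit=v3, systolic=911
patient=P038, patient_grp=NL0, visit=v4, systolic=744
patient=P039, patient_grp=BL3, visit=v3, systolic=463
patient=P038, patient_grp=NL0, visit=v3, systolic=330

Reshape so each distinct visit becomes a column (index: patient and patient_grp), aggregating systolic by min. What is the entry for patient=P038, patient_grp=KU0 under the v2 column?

412

Rows with patient=P038, patient_grp=KU0 and visit=v2: systolic values are 827, 963, 412, 947, 919.
min(827, 963, 412, 947, 919) = 412.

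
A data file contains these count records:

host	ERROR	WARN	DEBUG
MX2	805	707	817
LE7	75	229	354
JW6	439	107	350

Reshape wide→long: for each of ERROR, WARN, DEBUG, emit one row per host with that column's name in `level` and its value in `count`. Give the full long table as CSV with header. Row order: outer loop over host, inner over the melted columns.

Each (host, column) pair becomes one row: 3 × 3 = 9 rows.
For example, (MX2, ERROR) → count=805.

host,level,count
MX2,ERROR,805
MX2,WARN,707
MX2,DEBUG,817
LE7,ERROR,75
LE7,WARN,229
LE7,DEBUG,354
JW6,ERROR,439
JW6,WARN,107
JW6,DEBUG,350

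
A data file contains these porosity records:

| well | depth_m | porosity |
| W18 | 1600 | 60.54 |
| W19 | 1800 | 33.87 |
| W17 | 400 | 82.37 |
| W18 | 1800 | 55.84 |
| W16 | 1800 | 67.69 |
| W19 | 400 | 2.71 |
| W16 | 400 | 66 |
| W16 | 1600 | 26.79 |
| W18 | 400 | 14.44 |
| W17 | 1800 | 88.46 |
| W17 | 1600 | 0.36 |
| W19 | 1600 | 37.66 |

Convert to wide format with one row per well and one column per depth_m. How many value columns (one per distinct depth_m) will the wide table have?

3

3 distinct depth_m values: 400, 1600, 1800.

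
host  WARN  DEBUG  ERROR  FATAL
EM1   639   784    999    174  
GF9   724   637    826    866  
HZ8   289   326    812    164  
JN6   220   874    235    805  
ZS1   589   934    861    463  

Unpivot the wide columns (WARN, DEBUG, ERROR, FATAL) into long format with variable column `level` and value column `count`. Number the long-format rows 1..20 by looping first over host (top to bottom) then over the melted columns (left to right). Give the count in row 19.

861

20 rows total (5 × 4). Row 19: index ⌊(19-1)/4⌋ = 4 into host → ZS1; (19-1) mod 4 = 2 into the melted columns → ERROR.
So row 19 is (ZS1, ERROR, 861); count = 861.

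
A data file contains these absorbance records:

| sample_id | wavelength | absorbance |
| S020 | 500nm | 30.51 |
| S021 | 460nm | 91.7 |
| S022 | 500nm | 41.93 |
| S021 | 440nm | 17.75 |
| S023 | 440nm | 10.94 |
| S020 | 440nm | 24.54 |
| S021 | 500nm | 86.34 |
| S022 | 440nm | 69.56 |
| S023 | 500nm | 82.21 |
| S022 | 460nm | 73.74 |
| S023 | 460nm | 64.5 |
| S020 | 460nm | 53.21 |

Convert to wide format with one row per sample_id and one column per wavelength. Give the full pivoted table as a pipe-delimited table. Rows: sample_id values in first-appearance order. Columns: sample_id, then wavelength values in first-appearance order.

| sample_id | 500nm | 460nm | 440nm |
| S020 | 30.51 | 53.21 | 24.54 |
| S021 | 86.34 | 91.7 | 17.75 |
| S022 | 41.93 | 73.74 | 69.56 |
| S023 | 82.21 | 64.5 | 10.94 |

Columns: sample_id plus the 3 distinct wavelength values (500nm, 460nm, 440nm).
For example, row S020 column 500nm takes absorbance=30.51 from the long row (S020, 500nm).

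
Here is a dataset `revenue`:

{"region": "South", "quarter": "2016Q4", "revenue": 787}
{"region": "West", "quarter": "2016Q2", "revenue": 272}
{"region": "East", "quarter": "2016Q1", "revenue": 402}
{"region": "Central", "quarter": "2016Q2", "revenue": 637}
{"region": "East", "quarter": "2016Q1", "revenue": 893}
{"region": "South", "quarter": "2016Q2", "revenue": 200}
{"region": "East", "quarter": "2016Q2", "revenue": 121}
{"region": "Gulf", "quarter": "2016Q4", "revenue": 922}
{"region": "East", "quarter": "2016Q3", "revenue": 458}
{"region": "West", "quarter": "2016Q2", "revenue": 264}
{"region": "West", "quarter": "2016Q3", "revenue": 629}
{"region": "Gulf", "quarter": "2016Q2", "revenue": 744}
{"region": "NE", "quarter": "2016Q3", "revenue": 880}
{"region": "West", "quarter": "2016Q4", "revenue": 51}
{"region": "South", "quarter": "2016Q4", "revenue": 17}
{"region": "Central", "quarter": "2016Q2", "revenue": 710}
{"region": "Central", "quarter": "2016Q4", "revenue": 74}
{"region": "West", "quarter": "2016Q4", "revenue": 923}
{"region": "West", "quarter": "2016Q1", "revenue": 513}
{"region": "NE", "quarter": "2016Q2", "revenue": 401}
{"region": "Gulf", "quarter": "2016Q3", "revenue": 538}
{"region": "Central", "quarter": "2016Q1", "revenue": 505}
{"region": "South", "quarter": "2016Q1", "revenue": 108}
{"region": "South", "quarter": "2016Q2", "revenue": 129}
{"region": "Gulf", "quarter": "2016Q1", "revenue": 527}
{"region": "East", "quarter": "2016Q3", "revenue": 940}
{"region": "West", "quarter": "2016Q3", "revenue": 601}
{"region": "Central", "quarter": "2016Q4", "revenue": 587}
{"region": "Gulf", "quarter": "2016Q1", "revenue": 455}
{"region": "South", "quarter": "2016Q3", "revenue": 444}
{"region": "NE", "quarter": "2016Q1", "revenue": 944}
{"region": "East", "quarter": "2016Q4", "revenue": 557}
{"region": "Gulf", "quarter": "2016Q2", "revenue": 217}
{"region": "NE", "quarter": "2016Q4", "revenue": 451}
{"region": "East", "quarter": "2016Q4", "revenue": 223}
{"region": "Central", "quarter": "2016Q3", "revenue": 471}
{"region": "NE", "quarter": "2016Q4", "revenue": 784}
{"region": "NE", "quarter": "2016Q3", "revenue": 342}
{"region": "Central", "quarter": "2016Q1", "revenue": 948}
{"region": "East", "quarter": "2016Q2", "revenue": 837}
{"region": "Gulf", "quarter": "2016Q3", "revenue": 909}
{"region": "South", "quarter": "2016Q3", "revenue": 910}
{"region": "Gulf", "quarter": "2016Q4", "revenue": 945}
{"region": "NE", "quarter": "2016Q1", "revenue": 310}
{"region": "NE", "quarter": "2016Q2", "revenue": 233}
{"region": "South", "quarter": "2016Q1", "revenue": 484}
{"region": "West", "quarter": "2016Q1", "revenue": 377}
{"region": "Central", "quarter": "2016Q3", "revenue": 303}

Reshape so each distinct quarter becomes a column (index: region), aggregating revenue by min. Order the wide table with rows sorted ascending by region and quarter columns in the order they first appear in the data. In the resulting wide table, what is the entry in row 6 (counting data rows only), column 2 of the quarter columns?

264

With rows sorted ascending by region, row 6 is region=West. quarter columns in first-appearance order: 2016Q4, 2016Q2, 2016Q1, 2016Q3; column 2 is 2016Q2.
Long rows with region=West, quarter=2016Q2: min(272, 264) = 264.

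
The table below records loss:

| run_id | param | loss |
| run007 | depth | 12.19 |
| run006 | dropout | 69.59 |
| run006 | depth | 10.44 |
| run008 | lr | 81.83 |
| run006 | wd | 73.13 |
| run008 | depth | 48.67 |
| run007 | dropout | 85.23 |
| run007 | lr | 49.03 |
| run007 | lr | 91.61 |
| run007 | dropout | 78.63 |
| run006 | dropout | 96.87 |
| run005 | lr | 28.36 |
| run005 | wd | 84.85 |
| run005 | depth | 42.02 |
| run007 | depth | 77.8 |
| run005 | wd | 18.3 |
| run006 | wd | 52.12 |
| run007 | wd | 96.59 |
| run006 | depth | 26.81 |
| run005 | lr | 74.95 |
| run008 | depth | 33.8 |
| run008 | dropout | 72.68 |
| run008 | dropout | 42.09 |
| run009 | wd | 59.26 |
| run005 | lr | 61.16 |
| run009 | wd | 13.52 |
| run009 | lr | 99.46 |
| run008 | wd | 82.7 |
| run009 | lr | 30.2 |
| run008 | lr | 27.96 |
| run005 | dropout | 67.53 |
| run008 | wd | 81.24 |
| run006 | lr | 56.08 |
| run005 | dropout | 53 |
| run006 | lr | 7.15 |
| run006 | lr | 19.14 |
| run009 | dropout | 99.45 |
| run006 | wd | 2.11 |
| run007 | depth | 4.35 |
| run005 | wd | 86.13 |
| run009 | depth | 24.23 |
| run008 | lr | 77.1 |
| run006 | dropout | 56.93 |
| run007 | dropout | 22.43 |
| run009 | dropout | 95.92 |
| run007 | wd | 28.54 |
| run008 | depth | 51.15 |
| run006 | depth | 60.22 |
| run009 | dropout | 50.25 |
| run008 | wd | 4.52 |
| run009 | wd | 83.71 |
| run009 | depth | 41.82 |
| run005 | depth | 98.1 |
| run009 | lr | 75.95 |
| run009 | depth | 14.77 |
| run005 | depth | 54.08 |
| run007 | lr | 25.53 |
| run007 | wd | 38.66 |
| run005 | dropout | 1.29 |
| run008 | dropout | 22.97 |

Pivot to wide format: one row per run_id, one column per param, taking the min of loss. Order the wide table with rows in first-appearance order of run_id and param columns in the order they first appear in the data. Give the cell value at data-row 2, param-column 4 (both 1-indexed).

2.11

With rows in first-appearance order of run_id, row 2 is run_id=run006. param columns in first-appearance order: depth, dropout, lr, wd; column 4 is wd.
Long rows with run_id=run006, param=wd: min(73.13, 52.12, 2.11) = 2.11.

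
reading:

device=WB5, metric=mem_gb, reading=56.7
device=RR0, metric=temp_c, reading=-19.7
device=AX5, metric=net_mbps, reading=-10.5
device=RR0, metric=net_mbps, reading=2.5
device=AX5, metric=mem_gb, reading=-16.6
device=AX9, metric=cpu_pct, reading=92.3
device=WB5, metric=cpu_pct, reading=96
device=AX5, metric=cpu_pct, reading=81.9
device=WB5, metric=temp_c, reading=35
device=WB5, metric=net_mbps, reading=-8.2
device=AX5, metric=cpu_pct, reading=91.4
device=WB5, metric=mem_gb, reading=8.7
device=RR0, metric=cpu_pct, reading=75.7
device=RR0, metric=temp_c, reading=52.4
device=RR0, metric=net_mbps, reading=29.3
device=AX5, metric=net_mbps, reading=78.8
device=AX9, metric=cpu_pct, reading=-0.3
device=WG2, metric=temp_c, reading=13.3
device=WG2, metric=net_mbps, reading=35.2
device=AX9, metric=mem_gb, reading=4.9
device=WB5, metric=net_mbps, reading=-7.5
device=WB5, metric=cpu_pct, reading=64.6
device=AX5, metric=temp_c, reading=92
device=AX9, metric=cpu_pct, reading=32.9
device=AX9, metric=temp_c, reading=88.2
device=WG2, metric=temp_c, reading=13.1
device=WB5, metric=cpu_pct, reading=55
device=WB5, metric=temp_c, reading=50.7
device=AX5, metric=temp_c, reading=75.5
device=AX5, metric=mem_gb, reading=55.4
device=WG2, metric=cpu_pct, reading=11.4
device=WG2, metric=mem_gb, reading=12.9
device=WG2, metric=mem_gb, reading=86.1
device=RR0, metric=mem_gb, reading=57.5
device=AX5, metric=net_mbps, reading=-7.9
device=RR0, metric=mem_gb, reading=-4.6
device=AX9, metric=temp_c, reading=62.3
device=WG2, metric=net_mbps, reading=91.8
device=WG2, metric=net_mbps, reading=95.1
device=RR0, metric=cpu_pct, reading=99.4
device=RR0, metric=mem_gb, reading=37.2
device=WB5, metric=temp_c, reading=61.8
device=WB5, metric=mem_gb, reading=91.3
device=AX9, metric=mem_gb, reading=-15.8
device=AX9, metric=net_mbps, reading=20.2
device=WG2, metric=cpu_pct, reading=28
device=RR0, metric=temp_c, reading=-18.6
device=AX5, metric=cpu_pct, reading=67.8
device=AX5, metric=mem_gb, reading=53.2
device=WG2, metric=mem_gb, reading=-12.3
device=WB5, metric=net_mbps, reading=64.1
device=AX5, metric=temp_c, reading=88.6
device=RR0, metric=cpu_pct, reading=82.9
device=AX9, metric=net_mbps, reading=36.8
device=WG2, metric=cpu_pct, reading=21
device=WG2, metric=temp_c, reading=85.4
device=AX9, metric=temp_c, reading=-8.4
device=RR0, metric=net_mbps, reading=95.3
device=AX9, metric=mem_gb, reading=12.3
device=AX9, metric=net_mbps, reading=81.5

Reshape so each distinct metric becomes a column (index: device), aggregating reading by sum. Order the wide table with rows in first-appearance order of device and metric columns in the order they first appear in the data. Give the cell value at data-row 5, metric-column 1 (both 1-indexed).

With rows in first-appearance order of device, row 5 is device=WG2. metric columns in first-appearance order: mem_gb, temp_c, net_mbps, cpu_pct; column 1 is mem_gb.
Long rows with device=WG2, metric=mem_gb: 12.9 + 86.1 + -12.3 = 86.7.

86.7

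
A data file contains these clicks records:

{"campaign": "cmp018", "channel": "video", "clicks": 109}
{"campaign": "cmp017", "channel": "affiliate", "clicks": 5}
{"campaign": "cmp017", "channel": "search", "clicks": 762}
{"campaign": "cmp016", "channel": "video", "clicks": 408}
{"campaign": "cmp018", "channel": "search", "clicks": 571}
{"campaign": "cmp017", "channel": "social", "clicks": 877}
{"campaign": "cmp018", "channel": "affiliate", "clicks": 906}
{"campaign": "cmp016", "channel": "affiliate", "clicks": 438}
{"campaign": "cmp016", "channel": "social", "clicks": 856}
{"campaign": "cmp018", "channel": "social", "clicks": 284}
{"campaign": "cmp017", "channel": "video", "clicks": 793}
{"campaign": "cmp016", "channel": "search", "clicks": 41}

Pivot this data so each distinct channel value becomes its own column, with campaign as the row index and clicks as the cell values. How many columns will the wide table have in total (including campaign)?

5

1 column for campaign plus 4 distinct channel values → 5 columns.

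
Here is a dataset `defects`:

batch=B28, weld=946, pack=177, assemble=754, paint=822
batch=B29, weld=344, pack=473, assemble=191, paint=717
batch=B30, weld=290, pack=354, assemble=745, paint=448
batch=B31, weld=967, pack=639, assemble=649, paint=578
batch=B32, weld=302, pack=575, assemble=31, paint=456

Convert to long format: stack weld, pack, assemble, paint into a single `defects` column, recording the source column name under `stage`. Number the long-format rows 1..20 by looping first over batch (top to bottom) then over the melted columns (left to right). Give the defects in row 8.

717

20 rows total (5 × 4). Row 8: index ⌊(8-1)/4⌋ = 1 into batch → B29; (8-1) mod 4 = 3 into the melted columns → paint.
So row 8 is (B29, paint, 717); defects = 717.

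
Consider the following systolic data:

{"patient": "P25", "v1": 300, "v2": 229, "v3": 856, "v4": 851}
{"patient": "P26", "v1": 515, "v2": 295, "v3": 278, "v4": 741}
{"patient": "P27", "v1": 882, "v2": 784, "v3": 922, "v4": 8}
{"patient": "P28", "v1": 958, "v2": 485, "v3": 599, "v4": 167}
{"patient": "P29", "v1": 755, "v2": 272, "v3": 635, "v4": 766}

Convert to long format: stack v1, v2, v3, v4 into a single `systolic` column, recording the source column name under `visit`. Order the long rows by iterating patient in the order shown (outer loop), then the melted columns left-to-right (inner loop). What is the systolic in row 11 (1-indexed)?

922

20 rows total (5 × 4). Row 11: index ⌊(11-1)/4⌋ = 2 into patient → P27; (11-1) mod 4 = 2 into the melted columns → v3.
So row 11 is (P27, v3, 922); systolic = 922.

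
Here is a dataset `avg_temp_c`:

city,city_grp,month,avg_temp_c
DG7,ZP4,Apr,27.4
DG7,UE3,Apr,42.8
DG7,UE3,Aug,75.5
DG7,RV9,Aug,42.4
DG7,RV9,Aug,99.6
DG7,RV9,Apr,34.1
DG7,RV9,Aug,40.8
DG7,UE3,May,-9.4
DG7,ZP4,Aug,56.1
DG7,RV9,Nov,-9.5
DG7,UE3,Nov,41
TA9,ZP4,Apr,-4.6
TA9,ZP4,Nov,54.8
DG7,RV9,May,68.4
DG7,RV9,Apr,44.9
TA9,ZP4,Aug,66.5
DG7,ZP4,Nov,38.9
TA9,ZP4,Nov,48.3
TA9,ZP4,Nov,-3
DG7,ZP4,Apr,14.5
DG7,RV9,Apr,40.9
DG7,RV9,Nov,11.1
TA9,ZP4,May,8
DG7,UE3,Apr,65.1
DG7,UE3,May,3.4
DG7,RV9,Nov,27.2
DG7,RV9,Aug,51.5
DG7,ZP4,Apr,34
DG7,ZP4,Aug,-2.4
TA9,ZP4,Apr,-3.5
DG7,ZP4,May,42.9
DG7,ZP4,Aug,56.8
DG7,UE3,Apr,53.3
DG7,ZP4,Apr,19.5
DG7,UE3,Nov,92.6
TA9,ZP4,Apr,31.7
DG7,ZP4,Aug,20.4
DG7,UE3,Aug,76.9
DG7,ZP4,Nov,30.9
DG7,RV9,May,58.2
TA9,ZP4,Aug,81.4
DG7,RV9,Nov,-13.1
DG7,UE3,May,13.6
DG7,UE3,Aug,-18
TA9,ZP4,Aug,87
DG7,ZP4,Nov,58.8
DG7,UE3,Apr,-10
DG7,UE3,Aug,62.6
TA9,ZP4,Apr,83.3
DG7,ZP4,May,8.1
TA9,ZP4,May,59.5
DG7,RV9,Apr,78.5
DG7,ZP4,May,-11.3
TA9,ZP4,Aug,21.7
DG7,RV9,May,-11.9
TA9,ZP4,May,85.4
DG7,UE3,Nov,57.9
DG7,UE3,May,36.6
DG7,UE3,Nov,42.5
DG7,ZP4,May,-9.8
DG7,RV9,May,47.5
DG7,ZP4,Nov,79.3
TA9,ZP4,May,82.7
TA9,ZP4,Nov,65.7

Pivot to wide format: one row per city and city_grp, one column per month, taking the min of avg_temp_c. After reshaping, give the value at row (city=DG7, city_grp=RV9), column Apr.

Rows with city=DG7, city_grp=RV9 and month=Apr: avg_temp_c values are 34.1, 44.9, 40.9, 78.5.
min(34.1, 44.9, 40.9, 78.5) = 34.1.

34.1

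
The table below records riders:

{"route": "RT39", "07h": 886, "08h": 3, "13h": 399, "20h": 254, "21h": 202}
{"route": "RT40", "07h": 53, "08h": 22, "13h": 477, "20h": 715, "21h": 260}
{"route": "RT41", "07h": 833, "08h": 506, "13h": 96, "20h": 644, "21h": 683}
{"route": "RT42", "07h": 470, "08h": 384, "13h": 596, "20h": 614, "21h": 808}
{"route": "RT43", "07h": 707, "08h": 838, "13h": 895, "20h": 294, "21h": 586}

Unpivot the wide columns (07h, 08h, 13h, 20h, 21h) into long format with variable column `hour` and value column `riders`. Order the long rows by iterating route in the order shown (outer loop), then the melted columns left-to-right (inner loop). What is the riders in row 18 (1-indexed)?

596

25 rows total (5 × 5). Row 18: index ⌊(18-1)/5⌋ = 3 into route → RT42; (18-1) mod 5 = 2 into the melted columns → 13h.
So row 18 is (RT42, 13h, 596); riders = 596.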